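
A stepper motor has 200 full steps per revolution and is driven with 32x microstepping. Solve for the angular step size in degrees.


step = 360/(200*32) = 360/6400 = 0.0563

0.0563 degrees


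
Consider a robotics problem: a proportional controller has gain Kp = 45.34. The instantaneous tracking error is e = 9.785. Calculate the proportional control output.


u_P = Kp * e = 45.34 * 9.785 = 443.6519

443.6519


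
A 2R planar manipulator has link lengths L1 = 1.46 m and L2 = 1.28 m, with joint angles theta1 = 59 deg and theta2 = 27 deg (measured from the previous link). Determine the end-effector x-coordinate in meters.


x = L1*cos(th1) + L2*cos(th1+th2) = 1.46*cos(59 deg) + 1.28*cos(86 deg) = 0.8412

0.8412 m


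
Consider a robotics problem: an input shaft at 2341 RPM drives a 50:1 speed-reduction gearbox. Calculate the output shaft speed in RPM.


omega_out = omega_in / N = 2341 / 50 = 46.8200

46.8200 RPM


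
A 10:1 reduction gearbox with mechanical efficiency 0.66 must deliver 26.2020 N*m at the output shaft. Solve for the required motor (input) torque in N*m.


tau_in = tau_out / (N * eta) = 26.2020 / (10 * 0.66) = 3.9700

3.9700 N*m


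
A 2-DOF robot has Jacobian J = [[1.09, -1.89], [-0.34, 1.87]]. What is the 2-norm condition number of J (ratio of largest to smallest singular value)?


JJ^T eigenvalues: trace(JJ^T) = 8.3727, det(JJ^T) = det(J)^2 = 1.94797849
s_max^2 = (8.3727 + sqrt(62.31019133))/2 = 8.13319023
s_min^2 = (8.3727 - sqrt(62.31019133))/2 = 0.23950977
kappa = s_max/s_min = sqrt(8.13319023/0.23950977) = 5.8273

5.8273


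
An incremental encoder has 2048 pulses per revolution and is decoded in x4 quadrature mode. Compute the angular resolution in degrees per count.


resolution = 360 / (PPR * 4) = 360 / 8192 = 0.0439

0.0439 degrees


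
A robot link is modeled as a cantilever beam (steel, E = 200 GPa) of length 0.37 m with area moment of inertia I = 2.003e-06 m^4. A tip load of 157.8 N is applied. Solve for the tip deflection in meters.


delta = F*L^3/(3*E*I) = 157.8*0.37^3/(3*2.000e+11*2.003e-06)
      = 7.9930434/1201800 = 6.6509e-06

6.6509e-06 m


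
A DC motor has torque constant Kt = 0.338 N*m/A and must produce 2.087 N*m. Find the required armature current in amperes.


I = tau / Kt = 2.087/0.338 = 6.1746

6.1746 A


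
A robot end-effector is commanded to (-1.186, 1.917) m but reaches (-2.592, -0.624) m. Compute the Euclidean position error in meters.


dx = -2.592 - (-1.186) = -1.4060, dy = -0.624 - (1.917) = -2.5410
err = sqrt(1.976836 + 6.456681) = 2.9041

2.9041 m


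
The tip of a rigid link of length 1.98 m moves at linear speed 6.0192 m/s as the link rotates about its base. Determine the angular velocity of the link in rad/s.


omega = v / L = 6.0192 / 1.98 = 3.0400

3.0400 rad/s


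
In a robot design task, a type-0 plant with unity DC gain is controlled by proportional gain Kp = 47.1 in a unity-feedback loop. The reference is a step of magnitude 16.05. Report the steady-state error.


e_ss = R/(1 + Kp) = 16.05/(1 + 47.1) = 16.05/48.1000 = 0.3337

0.3337


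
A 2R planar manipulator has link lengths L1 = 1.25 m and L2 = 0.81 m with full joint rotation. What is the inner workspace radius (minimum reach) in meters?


r_min = |L1 - L2| = |1.25 - 0.81| = 0.4400

0.4400 m


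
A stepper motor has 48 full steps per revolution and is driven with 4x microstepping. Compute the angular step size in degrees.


step = 360/(48*4) = 360/192 = 1.8750

1.8750 degrees


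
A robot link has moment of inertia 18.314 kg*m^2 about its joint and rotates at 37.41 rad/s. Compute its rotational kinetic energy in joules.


KE = (1/2)*I*omega^2 = 0.5*18.314*37.41^2 = 12815.2957

12815.2957 J


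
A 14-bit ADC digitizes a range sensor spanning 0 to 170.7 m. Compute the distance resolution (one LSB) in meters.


res = range / 2^n = 170.7/2^14 = 170.7/16384 = 0.0104

0.0104 m


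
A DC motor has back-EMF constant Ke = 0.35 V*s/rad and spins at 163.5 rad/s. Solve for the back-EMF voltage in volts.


V_emf = Ke * omega = 0.35*163.5 = 57.2250

57.2250 V


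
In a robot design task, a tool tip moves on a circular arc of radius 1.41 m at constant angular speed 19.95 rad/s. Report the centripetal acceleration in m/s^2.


a_c = omega^2 * r = 19.95^2 * 1.41 = 561.1835

561.1835 m/s^2


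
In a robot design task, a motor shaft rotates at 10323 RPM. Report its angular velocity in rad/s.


omega = 10323 * 2*pi/60 = 1081.0220

1081.0220 rad/s


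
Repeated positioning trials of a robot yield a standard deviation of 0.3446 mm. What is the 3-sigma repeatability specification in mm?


repeatability = 3*sigma = 3*0.3446 = 1.0338

1.0338 mm


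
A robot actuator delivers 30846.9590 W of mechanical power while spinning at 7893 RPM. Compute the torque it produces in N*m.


omega = 7893 * 2*pi/60 = 826.553027 rad/s
tau = P / omega = 30846.9590 / 826.553027 = 37.3200

37.3200 N*m


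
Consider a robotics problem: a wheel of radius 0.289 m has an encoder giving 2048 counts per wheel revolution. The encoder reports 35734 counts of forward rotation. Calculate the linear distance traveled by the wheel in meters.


revs = 35734/2048 = 17.448242
d = revs * 2*pi*r = 17.448242 * 2*pi*0.289 = 31.6832

31.6832 m


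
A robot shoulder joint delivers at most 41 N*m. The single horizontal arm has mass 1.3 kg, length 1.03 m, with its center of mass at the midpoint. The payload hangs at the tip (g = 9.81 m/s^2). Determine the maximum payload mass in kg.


tau_arm = m_arm*g*(L/2) = 1.3*9.81*1.03/2 = 6.5678 N*m
tau_payload = tau_max - tau_arm = 41 - 6.5678 = 34.4322
m_payload = tau_payload / (g*L) = 34.4322 / (9.81*1.03) = 3.4077

3.4077 kg


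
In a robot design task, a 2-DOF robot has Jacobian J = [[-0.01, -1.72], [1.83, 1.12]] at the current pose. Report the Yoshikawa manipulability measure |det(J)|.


det(J) = -0.01*1.12 - (-1.72)*(1.83) = 3.1364
|det(J)| = 3.1364

3.1364


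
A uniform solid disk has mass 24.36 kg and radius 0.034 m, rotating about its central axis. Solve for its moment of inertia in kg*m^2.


I = (1/2)*m*R^2 = 0.5*24.36*0.034^2 = 0.0141

0.0141 kg*m^2


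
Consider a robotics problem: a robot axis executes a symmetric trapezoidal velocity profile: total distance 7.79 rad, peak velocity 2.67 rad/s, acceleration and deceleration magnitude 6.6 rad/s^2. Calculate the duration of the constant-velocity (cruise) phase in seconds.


t_acc = v/a = 0.404545 s, d_acc = v^2/(2a) = 0.540068 rad each
d_cruise = 7.79 - 2*0.540068 = 6.709864 rad
t_cruise = d_cruise/v = 6.709864/2.67 = 2.5131

2.5131 s


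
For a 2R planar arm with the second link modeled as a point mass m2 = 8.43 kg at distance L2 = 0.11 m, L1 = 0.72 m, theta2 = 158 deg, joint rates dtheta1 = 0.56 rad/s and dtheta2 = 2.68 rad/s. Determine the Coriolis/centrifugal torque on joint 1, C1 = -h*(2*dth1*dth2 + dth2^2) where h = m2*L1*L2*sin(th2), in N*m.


h = m2*L1*L2*sin(th2) = 8.43*0.72*0.11*sin(158 deg) = 0.250108
C1 = -h*(2*0.56*2.68 + 2.68^2) = -0.250108*10.1840 = -2.5471

-2.5471 N*m


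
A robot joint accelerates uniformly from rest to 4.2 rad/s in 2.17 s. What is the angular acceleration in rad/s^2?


alpha = delta_omega / t = 4.2 / 2.17 = 1.9355

1.9355 rad/s^2


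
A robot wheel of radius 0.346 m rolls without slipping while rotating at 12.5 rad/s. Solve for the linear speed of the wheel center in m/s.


v = omega * r = 12.5 * 0.346 = 4.3250

4.3250 m/s


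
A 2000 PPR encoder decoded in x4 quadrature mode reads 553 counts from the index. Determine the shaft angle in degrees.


angle = counts * 360 / (PPR*4) = 553 * 360 / 8000 = 24.8850

24.8850 degrees


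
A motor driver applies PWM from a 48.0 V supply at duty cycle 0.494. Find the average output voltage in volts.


V_avg = V_supply * D = 48.0*0.494 = 23.7120

23.7120 V


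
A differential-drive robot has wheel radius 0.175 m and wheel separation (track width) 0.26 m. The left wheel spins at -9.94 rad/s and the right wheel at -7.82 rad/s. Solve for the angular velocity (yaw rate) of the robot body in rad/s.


omega = r*(wR - wL)/L = 0.175*(-7.82 - (-9.94))/0.26 = 1.4269

1.4269 rad/s


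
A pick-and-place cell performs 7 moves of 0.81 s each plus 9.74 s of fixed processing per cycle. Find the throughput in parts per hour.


T_cycle = 7*0.81 + 9.74 = 15.4100 s
rate = 3600/T = 233.6145

233.6145 parts/hour


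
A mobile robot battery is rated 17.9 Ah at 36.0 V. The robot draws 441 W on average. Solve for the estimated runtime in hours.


E = 17.9*36.0 = 644.4000 Wh
t = E/P = 644.4000/441 = 1.4612

1.4612 hours


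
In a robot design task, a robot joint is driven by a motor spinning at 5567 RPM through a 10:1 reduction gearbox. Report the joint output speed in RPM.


omega_joint = omega_motor / N = 5567 / 10 = 556.7000

556.7000 RPM


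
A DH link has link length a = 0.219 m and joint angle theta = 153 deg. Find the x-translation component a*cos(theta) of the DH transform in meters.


a*cos(theta) = 0.219*cos(153 deg) = -0.1951

-0.1951 m


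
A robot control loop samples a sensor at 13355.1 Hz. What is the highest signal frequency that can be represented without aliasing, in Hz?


f_max = f_s/2 = 13355.1/2 = 6677.5500

6677.5500 Hz


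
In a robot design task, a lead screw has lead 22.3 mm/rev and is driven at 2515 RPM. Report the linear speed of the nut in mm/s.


v = lead * (RPM/60) = 22.3*2515/60 = 934.7417

934.7417 mm/s


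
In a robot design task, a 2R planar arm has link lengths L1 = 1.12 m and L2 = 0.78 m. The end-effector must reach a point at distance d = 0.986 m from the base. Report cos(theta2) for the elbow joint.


cos(th2) = (d^2 - L1^2 - L2^2)/(2*L1*L2) = (0.986^2 - 1.12^2 - 0.78^2)/(2*1.12*0.78) = -0.5097

-0.5097


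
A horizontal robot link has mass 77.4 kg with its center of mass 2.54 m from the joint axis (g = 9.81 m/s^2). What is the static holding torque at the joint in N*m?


tau = m*g*L = 77.4 * 9.81 * 2.54 = 1928.6068

1928.6068 N*m


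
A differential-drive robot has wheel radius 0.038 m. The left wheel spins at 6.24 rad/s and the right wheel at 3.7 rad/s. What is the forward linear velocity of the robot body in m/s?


v = r*(wR + wL)/2 = 0.038*(3.7 + 6.24)/2 = 0.1889

0.1889 m/s


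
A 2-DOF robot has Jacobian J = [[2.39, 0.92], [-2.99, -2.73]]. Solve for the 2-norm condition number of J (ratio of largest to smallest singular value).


JJ^T eigenvalues: trace(JJ^T) = 22.9515, det(JJ^T) = det(J)^2 = 14.24232121
s_max^2 = (22.9515 + sqrt(469.80206741))/2 = 22.31320897
s_min^2 = (22.9515 - sqrt(469.80206741))/2 = 0.63829103
kappa = s_max/s_min = sqrt(22.31320897/0.63829103) = 5.9125

5.9125


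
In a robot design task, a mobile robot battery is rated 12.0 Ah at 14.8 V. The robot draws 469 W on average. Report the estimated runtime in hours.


E = 12.0*14.8 = 177.6000 Wh
t = E/P = 177.6000/469 = 0.3787

0.3787 hours


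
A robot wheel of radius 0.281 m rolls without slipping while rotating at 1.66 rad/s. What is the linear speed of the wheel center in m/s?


v = omega * r = 1.66 * 0.281 = 0.4665

0.4665 m/s


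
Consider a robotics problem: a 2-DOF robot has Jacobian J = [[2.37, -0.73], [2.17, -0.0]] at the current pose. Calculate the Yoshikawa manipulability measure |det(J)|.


det(J) = 2.37*-0.0 - (-0.73)*(2.17) = 1.5841
|det(J)| = 1.5841

1.5841


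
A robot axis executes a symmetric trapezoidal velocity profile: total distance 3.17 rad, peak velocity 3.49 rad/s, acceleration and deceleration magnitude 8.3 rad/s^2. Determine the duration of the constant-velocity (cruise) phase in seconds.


t_acc = v/a = 0.420482 s, d_acc = v^2/(2a) = 0.733741 rad each
d_cruise = 3.17 - 2*0.733741 = 1.702518 rad
t_cruise = d_cruise/v = 1.702518/3.49 = 0.4878

0.4878 s


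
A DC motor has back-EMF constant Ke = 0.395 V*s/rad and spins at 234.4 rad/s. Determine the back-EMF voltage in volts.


V_emf = Ke * omega = 0.395*234.4 = 92.5880

92.5880 V


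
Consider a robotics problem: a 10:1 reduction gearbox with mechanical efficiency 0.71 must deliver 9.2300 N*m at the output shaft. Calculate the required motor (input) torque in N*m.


tau_in = tau_out / (N * eta) = 9.2300 / (10 * 0.71) = 1.3000

1.3000 N*m


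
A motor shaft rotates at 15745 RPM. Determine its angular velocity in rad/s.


omega = 15745 * 2*pi/60 = 1648.8125

1648.8125 rad/s


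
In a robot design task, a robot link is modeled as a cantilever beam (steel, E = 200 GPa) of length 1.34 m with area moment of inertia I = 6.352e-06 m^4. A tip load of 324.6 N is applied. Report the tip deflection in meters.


delta = F*L^3/(3*E*I) = 324.6*1.34^3/(3*2.000e+11*6.352e-06)
      = 781.0213584/3811200 = 2.0493e-04

2.0493e-04 m


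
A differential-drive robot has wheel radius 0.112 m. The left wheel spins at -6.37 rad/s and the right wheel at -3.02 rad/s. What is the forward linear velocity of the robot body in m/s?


v = r*(wR + wL)/2 = 0.112*(-3.02 + -6.37)/2 = -0.5258

-0.5258 m/s


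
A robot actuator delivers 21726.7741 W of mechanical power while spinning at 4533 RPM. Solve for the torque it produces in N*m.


omega = 4533 * 2*pi/60 = 474.694650 rad/s
tau = P / omega = 21726.7741 / 474.694650 = 45.7700

45.7700 N*m


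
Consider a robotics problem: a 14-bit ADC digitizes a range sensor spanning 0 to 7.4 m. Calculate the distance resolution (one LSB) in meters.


res = range / 2^n = 7.4/2^14 = 7.4/16384 = 4.5166e-04

4.5166e-04 m


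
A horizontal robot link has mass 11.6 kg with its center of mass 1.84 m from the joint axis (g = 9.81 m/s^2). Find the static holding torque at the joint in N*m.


tau = m*g*L = 11.6 * 9.81 * 1.84 = 209.3846

209.3846 N*m


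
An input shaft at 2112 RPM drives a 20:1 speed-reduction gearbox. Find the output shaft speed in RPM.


omega_out = omega_in / N = 2112 / 20 = 105.6000

105.6000 RPM


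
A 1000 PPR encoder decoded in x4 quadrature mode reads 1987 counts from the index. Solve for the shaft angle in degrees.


angle = counts * 360 / (PPR*4) = 1987 * 360 / 4000 = 178.8300

178.8300 degrees


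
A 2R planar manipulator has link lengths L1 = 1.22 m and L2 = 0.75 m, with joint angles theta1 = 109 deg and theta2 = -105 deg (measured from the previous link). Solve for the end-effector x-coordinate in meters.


x = L1*cos(th1) + L2*cos(th1+th2) = 1.22*cos(109 deg) + 0.75*cos(4 deg) = 0.3510

0.3510 m


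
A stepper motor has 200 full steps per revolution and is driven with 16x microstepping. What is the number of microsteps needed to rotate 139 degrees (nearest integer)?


step_size = 360/(200*16) = 360/3200 = 0.112500 deg
n = 139/(360/3200) = 139*3200/360 = 1235.5556 -> 1236

1236 steps


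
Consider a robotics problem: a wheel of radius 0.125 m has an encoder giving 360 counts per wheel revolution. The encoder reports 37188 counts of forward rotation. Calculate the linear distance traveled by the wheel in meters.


revs = 37188/360 = 103.300000
d = revs * 2*pi*r = 103.300000 * 2*pi*0.125 = 81.1316

81.1316 m


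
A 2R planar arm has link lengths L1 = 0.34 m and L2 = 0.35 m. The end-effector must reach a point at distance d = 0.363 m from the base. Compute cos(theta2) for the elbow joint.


cos(th2) = (d^2 - L1^2 - L2^2)/(2*L1*L2) = (0.363^2 - 0.34^2 - 0.35^2)/(2*0.34*0.35) = -0.4468

-0.4468


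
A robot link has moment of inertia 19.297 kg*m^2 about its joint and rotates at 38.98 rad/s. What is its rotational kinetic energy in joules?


KE = (1/2)*I*omega^2 = 0.5*19.297*38.98^2 = 14660.3207

14660.3207 J


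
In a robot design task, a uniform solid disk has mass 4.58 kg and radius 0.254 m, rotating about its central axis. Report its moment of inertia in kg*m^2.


I = (1/2)*m*R^2 = 0.5*4.58*0.254^2 = 0.1477

0.1477 kg*m^2


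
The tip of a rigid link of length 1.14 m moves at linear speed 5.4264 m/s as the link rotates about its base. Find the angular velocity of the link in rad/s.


omega = v / L = 5.4264 / 1.14 = 4.7600

4.7600 rad/s


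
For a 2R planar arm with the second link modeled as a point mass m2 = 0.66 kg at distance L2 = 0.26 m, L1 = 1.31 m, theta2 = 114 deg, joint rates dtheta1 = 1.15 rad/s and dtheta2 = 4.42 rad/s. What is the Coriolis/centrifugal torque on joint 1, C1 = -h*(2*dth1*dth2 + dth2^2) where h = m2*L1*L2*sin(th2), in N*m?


h = m2*L1*L2*sin(th2) = 0.66*1.31*0.26*sin(114 deg) = 0.205361
C1 = -h*(2*1.15*4.42 + 4.42^2) = -0.205361*29.7024 = -6.0997

-6.0997 N*m


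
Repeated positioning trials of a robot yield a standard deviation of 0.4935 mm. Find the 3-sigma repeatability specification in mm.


repeatability = 3*sigma = 3*0.4935 = 1.4805

1.4805 mm


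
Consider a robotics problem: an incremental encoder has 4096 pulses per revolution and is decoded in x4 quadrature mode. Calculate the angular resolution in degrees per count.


resolution = 360 / (PPR * 4) = 360 / 16384 = 0.0220

0.0220 degrees


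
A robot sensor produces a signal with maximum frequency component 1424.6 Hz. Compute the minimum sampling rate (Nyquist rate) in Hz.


f_s,min = 2*f_max = 2*1424.6 = 2849.2000

2849.2000 Hz


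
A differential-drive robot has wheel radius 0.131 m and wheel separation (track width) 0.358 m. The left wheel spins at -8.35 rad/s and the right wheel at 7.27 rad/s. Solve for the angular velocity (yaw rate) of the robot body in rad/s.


omega = r*(wR - wL)/L = 0.131*(7.27 - (-8.35))/0.358 = 5.7157

5.7157 rad/s


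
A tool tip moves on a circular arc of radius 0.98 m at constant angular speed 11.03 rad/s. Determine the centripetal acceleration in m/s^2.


a_c = omega^2 * r = 11.03^2 * 0.98 = 119.2277

119.2277 m/s^2


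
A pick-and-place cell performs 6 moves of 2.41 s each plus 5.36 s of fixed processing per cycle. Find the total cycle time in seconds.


T = 6*2.41 + 5.36 = 19.8200

19.8200 s


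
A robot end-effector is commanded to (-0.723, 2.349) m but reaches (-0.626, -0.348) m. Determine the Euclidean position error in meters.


dx = -0.626 - (-0.723) = 0.0970, dy = -0.348 - (2.349) = -2.6970
err = sqrt(0.009409 + 7.273809) = 2.6987

2.6987 m


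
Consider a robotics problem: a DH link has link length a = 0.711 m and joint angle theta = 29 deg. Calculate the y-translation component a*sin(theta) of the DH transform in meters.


a*sin(theta) = 0.711*sin(29 deg) = 0.3447

0.3447 m


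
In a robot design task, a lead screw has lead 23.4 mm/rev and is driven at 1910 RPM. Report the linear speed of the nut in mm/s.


v = lead * (RPM/60) = 23.4*1910/60 = 744.9000

744.9000 mm/s


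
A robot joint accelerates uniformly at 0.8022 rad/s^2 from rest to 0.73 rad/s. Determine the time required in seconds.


t = delta_omega / alpha = 0.73 / 0.8022 = 0.9100

0.9100 s


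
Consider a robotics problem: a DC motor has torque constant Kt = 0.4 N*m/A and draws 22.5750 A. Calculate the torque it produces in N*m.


tau = Kt * I = 0.4*22.5750 = 9.0300

9.0300 N*m


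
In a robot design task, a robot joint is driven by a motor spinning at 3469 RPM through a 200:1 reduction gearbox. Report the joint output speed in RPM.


omega_joint = omega_motor / N = 3469 / 200 = 17.3450

17.3450 RPM


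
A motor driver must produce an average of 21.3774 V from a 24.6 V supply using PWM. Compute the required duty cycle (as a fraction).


D = V_avg/V_supply = 21.3774/24.6 = 0.8690

0.8690


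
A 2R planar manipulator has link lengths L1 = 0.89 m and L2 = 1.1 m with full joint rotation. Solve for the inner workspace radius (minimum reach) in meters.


r_min = |L1 - L2| = |0.89 - 1.1| = 0.2100

0.2100 m


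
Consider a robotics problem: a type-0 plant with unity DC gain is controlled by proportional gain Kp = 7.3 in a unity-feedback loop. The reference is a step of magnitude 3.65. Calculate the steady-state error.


e_ss = R/(1 + Kp) = 3.65/(1 + 7.3) = 3.65/8.3000 = 0.4398

0.4398


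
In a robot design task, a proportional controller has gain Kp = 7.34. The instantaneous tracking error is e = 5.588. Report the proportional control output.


u_P = Kp * e = 7.34 * 5.588 = 41.0159

41.0159


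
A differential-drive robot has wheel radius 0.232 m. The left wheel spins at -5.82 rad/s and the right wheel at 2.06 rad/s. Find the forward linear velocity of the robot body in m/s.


v = r*(wR + wL)/2 = 0.232*(2.06 + -5.82)/2 = -0.4362

-0.4362 m/s


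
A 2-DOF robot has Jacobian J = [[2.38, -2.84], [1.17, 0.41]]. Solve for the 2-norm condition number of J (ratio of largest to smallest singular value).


JJ^T eigenvalues: trace(JJ^T) = 15.2670, det(JJ^T) = det(J)^2 = 18.47796196
s_max^2 = (15.2670 + sqrt(159.16944116))/2 = 13.94161860
s_min^2 = (15.2670 - sqrt(159.16944116))/2 = 1.32538140
kappa = s_max/s_min = sqrt(13.94161860/1.32538140) = 3.2433

3.2433


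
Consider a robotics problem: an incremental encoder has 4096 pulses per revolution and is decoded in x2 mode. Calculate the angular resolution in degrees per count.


resolution = 360 / (PPR * 2) = 360 / 8192 = 0.0439

0.0439 degrees


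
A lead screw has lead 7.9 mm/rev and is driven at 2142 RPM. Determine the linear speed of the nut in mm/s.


v = lead * (RPM/60) = 7.9*2142/60 = 282.0300

282.0300 mm/s


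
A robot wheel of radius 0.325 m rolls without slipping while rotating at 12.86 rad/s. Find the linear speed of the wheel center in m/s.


v = omega * r = 12.86 * 0.325 = 4.1795

4.1795 m/s


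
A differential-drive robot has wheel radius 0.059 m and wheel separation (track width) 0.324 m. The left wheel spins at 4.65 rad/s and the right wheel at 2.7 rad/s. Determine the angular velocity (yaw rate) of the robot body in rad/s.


omega = r*(wR - wL)/L = 0.059*(2.7 - (4.65))/0.324 = -0.3551

-0.3551 rad/s


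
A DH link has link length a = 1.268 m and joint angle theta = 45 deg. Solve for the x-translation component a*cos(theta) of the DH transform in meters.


a*cos(theta) = 1.268*cos(45 deg) = 0.8966

0.8966 m


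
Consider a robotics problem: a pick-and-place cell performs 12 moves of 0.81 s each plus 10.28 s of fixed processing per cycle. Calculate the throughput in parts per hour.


T_cycle = 12*0.81 + 10.28 = 20.0000 s
rate = 3600/T = 180.0000

180.0000 parts/hour


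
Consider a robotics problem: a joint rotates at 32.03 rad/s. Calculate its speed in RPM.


RPM = 32.03 * 60/(2*pi) = 305.8640

305.8640 RPM


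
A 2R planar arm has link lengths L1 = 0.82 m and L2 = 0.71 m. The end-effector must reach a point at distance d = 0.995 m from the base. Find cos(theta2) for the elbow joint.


cos(th2) = (d^2 - L1^2 - L2^2)/(2*L1*L2) = (0.995^2 - 0.82^2 - 0.71^2)/(2*0.82*0.71) = -0.1601

-0.1601


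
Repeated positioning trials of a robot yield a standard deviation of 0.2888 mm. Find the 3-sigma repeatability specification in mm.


repeatability = 3*sigma = 3*0.2888 = 0.8664

0.8664 mm


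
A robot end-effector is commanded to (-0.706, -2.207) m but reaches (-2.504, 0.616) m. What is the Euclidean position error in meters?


dx = -2.504 - (-0.706) = -1.7980, dy = 0.616 - (-2.207) = 2.8230
err = sqrt(3.232804 + 7.969329) = 3.3470

3.3470 m


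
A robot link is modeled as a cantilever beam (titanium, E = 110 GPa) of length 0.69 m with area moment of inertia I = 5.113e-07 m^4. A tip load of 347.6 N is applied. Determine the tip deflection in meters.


delta = F*L^3/(3*E*I) = 347.6*0.69^3/(3*1.100e+11*5.113e-07)
      = 114.1897284/168729 = 6.7676e-04

6.7676e-04 m


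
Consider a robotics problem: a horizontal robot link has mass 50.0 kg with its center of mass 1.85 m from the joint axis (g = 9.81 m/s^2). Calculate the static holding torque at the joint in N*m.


tau = m*g*L = 50.0 * 9.81 * 1.85 = 907.4250

907.4250 N*m


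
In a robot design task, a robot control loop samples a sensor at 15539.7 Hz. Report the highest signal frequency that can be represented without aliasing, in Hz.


f_max = f_s/2 = 15539.7/2 = 7769.8500

7769.8500 Hz


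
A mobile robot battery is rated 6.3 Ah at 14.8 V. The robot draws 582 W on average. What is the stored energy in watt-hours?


E = capacity * V = 6.3*14.8 = 93.2400

93.2400 Wh


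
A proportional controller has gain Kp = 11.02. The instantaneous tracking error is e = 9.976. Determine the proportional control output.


u_P = Kp * e = 11.02 * 9.976 = 109.9355

109.9355


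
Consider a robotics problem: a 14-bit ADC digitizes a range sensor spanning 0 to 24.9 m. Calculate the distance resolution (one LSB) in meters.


res = range / 2^n = 24.9/2^14 = 24.9/16384 = 0.0015

0.0015 m


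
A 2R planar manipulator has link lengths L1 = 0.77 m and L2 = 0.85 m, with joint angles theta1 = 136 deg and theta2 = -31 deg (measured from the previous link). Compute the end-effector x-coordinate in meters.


x = L1*cos(th1) + L2*cos(th1+th2) = 0.77*cos(136 deg) + 0.85*cos(105 deg) = -0.7739

-0.7739 m


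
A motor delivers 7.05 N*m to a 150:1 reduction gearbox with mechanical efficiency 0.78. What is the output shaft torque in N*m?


tau_out = tau_in * N * eta = 7.05 * 150 * 0.78 = 824.8500

824.8500 N*m


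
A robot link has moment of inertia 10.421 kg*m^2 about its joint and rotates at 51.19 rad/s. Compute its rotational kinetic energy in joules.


KE = (1/2)*I*omega^2 = 0.5*10.421*51.19^2 = 13653.6781

13653.6781 J


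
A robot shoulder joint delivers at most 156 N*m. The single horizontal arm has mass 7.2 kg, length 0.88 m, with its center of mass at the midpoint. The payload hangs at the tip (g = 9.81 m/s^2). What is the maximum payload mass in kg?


tau_arm = m_arm*g*(L/2) = 7.2*9.81*0.88/2 = 31.0781 N*m
tau_payload = tau_max - tau_arm = 156 - 31.0781 = 124.9219
m_payload = tau_payload / (g*L) = 124.9219 / (9.81*0.88) = 14.4706

14.4706 kg


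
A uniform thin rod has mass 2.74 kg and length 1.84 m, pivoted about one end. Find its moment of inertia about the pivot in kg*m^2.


I = (1/3)*m*L^2 = (1/3)*2.74*1.84^2 = 3.0922

3.0922 kg*m^2


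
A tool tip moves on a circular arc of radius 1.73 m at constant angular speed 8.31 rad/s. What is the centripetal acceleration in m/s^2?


a_c = omega^2 * r = 8.31^2 * 1.73 = 119.4671

119.4671 m/s^2


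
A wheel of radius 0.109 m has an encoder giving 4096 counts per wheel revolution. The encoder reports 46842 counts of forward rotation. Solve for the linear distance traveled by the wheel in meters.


revs = 46842/4096 = 11.436035
d = revs * 2*pi*r = 11.436035 * 2*pi*0.109 = 7.8322

7.8322 m


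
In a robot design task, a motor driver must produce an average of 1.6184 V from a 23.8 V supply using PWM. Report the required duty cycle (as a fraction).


D = V_avg/V_supply = 1.6184/23.8 = 0.0680

0.0680


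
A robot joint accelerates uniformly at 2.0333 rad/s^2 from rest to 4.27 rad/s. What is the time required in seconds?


t = delta_omega / alpha = 4.27 / 2.0333 = 2.1000

2.1000 s


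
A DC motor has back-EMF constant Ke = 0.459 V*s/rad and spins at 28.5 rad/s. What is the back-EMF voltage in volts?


V_emf = Ke * omega = 0.459*28.5 = 13.0815

13.0815 V


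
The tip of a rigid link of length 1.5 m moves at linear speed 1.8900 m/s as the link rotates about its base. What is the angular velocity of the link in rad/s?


omega = v / L = 1.8900 / 1.5 = 1.2600

1.2600 rad/s


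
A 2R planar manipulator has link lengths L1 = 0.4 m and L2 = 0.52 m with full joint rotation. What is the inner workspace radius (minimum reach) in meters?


r_min = |L1 - L2| = |0.4 - 0.52| = 0.1200

0.1200 m


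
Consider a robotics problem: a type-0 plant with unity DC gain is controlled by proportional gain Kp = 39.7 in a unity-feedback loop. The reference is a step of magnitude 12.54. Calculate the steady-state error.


e_ss = R/(1 + Kp) = 12.54/(1 + 39.7) = 12.54/40.7000 = 0.3081

0.3081


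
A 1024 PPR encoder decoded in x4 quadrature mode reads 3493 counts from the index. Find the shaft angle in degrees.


angle = counts * 360 / (PPR*4) = 3493 * 360 / 4096 = 307.0020

307.0020 degrees


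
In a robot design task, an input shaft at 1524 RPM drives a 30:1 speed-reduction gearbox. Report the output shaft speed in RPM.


omega_out = omega_in / N = 1524 / 30 = 50.8000

50.8000 RPM


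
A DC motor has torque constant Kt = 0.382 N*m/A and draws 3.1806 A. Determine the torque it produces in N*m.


tau = Kt * I = 0.382*3.1806 = 1.2150

1.2150 N*m


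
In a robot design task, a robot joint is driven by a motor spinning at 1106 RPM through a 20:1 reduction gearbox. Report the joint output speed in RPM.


omega_joint = omega_motor / N = 1106 / 20 = 55.3000

55.3000 RPM


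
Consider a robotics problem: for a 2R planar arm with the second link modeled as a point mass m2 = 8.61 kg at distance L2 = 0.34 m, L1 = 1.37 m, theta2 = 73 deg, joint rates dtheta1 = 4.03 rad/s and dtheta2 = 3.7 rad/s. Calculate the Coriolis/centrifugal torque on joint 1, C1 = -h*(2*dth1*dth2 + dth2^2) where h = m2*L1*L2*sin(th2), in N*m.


h = m2*L1*L2*sin(th2) = 8.61*1.37*0.34*sin(73 deg) = 3.835297
C1 = -h*(2*4.03*3.7 + 3.7^2) = -3.835297*43.5120 = -166.8814

-166.8814 N*m


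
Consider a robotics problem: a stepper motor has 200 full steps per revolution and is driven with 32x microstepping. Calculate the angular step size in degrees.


step = 360/(200*32) = 360/6400 = 0.0563

0.0563 degrees


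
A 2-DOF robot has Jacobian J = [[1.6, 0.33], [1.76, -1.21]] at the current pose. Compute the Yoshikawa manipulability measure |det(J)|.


det(J) = 1.6*-1.21 - (0.33)*(1.76) = -2.5168
|det(J)| = 2.5168

2.5168


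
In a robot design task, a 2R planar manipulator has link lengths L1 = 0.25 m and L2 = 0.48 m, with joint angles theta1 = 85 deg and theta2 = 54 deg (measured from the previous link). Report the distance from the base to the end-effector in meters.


x = L1*cos(th1) + L2*cos(th1+th2) = -0.340472
y = L1*sin(th1) + L2*sin(th1+th2) = 0.563957
d = sqrt(x^2 + y^2) = sqrt(0.115921 + 0.318047) = 0.6588

0.6588 m


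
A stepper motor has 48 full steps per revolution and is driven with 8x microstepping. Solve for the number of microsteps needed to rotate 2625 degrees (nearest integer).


step_size = 360/(48*8) = 360/384 = 0.937500 deg
n = 2625/(360/384) = 2625*384/360 = 2800

2800 steps


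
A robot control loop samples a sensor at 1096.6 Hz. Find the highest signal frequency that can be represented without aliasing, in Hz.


f_max = f_s/2 = 1096.6/2 = 548.3000

548.3000 Hz


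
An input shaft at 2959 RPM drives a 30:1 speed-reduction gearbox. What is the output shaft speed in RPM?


omega_out = omega_in / N = 2959 / 30 = 98.6333

98.6333 RPM


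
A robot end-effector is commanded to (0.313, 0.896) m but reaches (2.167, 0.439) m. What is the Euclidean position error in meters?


dx = 2.167 - (0.313) = 1.8540, dy = 0.439 - (0.896) = -0.4570
err = sqrt(3.437316 + 0.208849) = 1.9095

1.9095 m


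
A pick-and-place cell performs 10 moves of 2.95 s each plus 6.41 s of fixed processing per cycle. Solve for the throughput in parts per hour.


T_cycle = 10*2.95 + 6.41 = 35.9100 s
rate = 3600/T = 100.2506

100.2506 parts/hour


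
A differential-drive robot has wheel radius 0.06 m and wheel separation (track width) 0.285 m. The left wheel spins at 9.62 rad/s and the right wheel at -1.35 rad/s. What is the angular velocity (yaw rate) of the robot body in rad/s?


omega = r*(wR - wL)/L = 0.06*(-1.35 - (9.62))/0.285 = -2.3095

-2.3095 rad/s


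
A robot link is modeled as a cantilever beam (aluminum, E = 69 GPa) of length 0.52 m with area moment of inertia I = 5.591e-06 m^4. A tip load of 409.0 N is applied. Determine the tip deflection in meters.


delta = F*L^3/(3*E*I) = 409.0*0.52^3/(3*6.900e+10*5.591e-06)
      = 57.508672/1157337 = 4.9691e-05

4.9691e-05 m


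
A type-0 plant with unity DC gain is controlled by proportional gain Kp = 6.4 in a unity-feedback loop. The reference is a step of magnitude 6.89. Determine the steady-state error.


e_ss = R/(1 + Kp) = 6.89/(1 + 6.4) = 6.89/7.4000 = 0.9311

0.9311


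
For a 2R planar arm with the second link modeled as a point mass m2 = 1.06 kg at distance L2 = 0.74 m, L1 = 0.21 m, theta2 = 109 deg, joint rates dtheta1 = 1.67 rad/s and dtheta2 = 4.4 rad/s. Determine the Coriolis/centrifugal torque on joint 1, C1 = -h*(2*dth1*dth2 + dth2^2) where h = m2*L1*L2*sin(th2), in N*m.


h = m2*L1*L2*sin(th2) = 1.06*0.21*0.74*sin(109 deg) = 0.155750
C1 = -h*(2*1.67*4.4 + 4.4^2) = -0.155750*34.0560 = -5.3042

-5.3042 N*m


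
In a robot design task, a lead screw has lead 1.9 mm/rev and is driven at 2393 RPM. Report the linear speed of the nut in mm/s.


v = lead * (RPM/60) = 1.9*2393/60 = 75.7783

75.7783 mm/s


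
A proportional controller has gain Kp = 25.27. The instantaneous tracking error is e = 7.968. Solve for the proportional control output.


u_P = Kp * e = 25.27 * 7.968 = 201.3514

201.3514


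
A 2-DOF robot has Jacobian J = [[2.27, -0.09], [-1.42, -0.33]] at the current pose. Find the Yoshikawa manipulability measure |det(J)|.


det(J) = 2.27*-0.33 - (-0.09)*(-1.42) = -0.8769
|det(J)| = 0.8769

0.8769


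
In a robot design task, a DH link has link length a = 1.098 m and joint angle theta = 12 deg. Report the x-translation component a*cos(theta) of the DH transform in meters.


a*cos(theta) = 1.098*cos(12 deg) = 1.0740

1.0740 m


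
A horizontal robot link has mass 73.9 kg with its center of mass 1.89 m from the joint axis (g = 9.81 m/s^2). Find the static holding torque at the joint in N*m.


tau = m*g*L = 73.9 * 9.81 * 1.89 = 1370.1725

1370.1725 N*m


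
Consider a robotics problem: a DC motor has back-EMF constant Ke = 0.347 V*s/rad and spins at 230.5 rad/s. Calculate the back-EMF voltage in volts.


V_emf = Ke * omega = 0.347*230.5 = 79.9835

79.9835 V


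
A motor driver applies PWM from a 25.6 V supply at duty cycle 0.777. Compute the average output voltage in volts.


V_avg = V_supply * D = 25.6*0.777 = 19.8912

19.8912 V


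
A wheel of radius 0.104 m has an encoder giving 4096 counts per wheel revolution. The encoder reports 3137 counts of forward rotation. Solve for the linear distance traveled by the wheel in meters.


revs = 3137/4096 = 0.765869
d = revs * 2*pi*r = 0.765869 * 2*pi*0.104 = 0.5005

0.5005 m


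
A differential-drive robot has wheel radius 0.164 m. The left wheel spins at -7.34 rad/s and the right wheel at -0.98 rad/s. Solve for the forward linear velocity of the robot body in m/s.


v = r*(wR + wL)/2 = 0.164*(-0.98 + -7.34)/2 = -0.6822

-0.6822 m/s


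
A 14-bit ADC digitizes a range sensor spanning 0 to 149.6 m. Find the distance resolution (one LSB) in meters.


res = range / 2^n = 149.6/2^14 = 149.6/16384 = 0.0091

0.0091 m


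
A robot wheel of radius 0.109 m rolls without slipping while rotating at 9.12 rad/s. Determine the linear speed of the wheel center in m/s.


v = omega * r = 9.12 * 0.109 = 0.9941

0.9941 m/s


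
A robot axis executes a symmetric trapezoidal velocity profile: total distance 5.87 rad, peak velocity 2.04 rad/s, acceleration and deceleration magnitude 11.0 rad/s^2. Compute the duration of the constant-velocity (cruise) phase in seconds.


t_acc = v/a = 0.185455 s, d_acc = v^2/(2a) = 0.189164 rad each
d_cruise = 5.87 - 2*0.189164 = 5.491672 rad
t_cruise = d_cruise/v = 5.491672/2.04 = 2.6920

2.6920 s


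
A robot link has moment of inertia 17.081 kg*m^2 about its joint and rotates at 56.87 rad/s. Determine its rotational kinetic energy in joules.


KE = (1/2)*I*omega^2 = 0.5*17.081*56.87^2 = 27621.6586

27621.6586 J


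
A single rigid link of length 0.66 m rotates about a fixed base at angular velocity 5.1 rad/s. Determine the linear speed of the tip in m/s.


v = L*omega = 0.66 * 5.1 = 3.3660

3.3660 m/s


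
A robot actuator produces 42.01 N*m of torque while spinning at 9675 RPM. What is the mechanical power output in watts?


omega = 9675 * 2*pi/60 = 1013.163631 rad/s
P = tau * omega = 42.01 * 1013.163631 = 42563.0041

42563.0041 W


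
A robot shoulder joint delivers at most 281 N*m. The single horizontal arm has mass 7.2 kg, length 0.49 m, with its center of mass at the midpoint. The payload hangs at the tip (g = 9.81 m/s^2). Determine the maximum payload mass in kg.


tau_arm = m_arm*g*(L/2) = 7.2*9.81*0.49/2 = 17.3048 N*m
tau_payload = tau_max - tau_arm = 281 - 17.3048 = 263.6952
m_payload = tau_payload / (g*L) = 263.6952 / (9.81*0.49) = 54.8576

54.8576 kg


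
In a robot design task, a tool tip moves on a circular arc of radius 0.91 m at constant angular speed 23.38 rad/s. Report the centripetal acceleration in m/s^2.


a_c = omega^2 * r = 23.38^2 * 0.91 = 497.4282

497.4282 m/s^2


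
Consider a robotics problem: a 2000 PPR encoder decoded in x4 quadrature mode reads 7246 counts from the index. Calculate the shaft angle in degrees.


angle = counts * 360 / (PPR*4) = 7246 * 360 / 8000 = 326.0700

326.0700 degrees


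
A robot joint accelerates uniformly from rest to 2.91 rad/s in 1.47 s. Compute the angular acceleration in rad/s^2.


alpha = delta_omega / t = 2.91 / 1.47 = 1.9796

1.9796 rad/s^2


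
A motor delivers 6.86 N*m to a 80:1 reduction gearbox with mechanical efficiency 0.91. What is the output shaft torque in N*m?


tau_out = tau_in * N * eta = 6.86 * 80 * 0.91 = 499.4080

499.4080 N*m


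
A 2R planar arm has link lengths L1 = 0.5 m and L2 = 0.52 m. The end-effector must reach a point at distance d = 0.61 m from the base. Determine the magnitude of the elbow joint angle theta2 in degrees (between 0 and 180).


cos(th2) = (d^2 - L1^2 - L2^2)/(2*L1*L2) = (0.61^2 - 0.5^2 - 0.52^2)/(2*0.5*0.52) = -0.28519231
th2 = acos(-0.28519231) = 106.5703 deg

106.5703 degrees


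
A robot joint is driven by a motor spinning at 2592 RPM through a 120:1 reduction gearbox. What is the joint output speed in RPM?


omega_joint = omega_motor / N = 2592 / 120 = 21.6000

21.6000 RPM


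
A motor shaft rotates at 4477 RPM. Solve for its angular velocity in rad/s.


omega = 4477 * 2*pi/60 = 468.8303

468.8303 rad/s


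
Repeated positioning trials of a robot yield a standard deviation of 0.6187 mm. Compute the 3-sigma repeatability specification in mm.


repeatability = 3*sigma = 3*0.6187 = 1.8561

1.8561 mm


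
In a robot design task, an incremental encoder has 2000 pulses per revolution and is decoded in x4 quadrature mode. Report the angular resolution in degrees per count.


resolution = 360 / (PPR * 4) = 360 / 8000 = 0.0450

0.0450 degrees


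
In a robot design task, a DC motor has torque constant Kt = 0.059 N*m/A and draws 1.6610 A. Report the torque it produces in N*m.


tau = Kt * I = 0.059*1.6610 = 0.0980

0.0980 N*m


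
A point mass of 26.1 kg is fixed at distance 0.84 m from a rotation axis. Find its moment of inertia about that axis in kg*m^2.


I = m*r^2 = 26.1*0.84^2 = 18.4162

18.4162 kg*m^2


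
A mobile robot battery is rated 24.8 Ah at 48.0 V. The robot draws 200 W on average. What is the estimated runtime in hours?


E = 24.8*48.0 = 1190.4000 Wh
t = E/P = 1190.4000/200 = 5.9520

5.9520 hours


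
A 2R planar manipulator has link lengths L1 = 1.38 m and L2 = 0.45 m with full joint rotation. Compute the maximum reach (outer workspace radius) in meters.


r_max = L1 + L2 = 1.38 + 0.45 = 1.8300

1.8300 m


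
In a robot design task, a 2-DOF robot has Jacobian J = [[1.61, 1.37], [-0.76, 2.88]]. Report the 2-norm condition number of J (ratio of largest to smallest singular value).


JJ^T eigenvalues: trace(JJ^T) = 13.3410, det(JJ^T) = det(J)^2 = 32.23968400
s_max^2 = (13.3410 + sqrt(49.02354500))/2 = 10.17134079
s_min^2 = (13.3410 - sqrt(49.02354500))/2 = 3.16965921
kappa = s_max/s_min = sqrt(10.17134079/3.16965921) = 1.7914

1.7914
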